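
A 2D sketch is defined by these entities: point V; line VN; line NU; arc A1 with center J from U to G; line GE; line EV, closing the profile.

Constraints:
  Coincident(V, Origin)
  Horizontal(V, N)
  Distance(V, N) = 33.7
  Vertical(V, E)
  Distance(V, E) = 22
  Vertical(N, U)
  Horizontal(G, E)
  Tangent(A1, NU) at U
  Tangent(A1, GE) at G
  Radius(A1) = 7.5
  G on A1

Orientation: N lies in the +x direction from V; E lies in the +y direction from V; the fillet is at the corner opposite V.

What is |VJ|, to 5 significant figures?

29.945

V is at the origin; V and N share the same y with |VN| = 33.7 and N on the +x side, so N = (33.700, 0.0000). V and E share the same x with |VE| = 22.0 and E on the +y side, so E = (0.0000, 22.000). The virtual corner opposite V is at (33.700, 22.000). The tangent condition forces JU to be normal to NU and tangency of A1 to GE means the radius JG is perpendicular to GE, with radius 7.5, so the center J sits 7.5 in from both sides at J = (26.200, 14.500). Then |VJ| = |J − V| = 29.945.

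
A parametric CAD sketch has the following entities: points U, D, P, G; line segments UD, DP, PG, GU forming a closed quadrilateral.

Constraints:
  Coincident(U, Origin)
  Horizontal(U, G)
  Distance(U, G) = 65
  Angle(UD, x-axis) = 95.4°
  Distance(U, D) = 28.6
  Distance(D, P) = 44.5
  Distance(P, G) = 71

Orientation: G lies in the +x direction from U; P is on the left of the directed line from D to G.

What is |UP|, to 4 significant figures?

66.81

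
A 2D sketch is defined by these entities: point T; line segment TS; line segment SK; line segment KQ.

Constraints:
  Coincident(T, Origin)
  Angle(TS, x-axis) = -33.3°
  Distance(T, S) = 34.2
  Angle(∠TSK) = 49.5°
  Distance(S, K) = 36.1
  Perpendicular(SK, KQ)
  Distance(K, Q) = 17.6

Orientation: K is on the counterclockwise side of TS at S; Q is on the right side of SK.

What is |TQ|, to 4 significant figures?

45.76

T is at the origin; TS runs at -33.3° with length 34.2, so S = 34.2·(cos -33.3°, sin -33.3°) = (28.58, -18.78). ∠TSK = 49.5°, so SK runs at -33.3° + (180° − 49.5°) = 97.20° from the x-axis; with |SK| = 36.1, K = S + 36.1·(cos 97.20°, sin 97.20°) = (24.06, 17.04). SK is perpendicular to KQ; with |KQ| = 17.6 on the right of SK, Q = K + 17.6·(0.9921, 0.1253) = (41.52, 19.24). Then |TQ| = |Q − T| = 45.76.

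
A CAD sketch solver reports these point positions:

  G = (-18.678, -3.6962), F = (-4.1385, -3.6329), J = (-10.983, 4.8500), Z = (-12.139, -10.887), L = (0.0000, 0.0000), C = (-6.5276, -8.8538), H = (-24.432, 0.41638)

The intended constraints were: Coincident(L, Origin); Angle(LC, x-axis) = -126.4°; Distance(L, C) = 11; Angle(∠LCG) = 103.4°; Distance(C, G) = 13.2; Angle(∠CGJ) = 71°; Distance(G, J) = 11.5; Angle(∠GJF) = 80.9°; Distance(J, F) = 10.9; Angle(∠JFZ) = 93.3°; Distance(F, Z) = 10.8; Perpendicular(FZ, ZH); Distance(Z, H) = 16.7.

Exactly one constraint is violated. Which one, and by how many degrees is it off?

Perpendicular(FZ, ZH) — off by 5.20°.

L = (0.00, 0.00) ✓; LC at -126.4° ✓; |LC| = 11.00 ✓; ∠LCG = 103.4° ✓; |CG| = 13.20 ✓; ∠CGJ = 71.00° ✓; |GJ| = 11.50 ✓; ∠GJF = 80.90° ✓; |JF| = 10.90 ✓; ∠JFZ = 93.30° ✓; |FZ| = 10.80 ✓; ∠(FZ, ZH) = 84.80° ✗; |ZH| = 16.70 ✓.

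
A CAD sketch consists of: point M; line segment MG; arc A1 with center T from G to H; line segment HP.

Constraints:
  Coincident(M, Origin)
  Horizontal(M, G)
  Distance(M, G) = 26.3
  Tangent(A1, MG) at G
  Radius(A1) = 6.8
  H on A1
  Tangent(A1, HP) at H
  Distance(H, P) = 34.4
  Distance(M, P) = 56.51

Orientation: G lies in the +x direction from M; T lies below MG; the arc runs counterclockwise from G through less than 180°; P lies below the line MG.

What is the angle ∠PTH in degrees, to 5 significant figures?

78.818°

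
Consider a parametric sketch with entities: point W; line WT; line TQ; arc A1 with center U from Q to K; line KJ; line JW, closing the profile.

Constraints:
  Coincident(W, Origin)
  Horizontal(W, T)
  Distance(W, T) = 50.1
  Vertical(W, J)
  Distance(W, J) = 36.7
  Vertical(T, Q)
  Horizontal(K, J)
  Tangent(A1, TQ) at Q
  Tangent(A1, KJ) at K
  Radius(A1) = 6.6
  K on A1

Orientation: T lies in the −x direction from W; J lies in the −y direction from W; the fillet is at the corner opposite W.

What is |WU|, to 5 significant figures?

52.899

W and J share the same x with |WJ| = 36.7 and J on the −y side, so J = (0.0000, -36.700). The virtual corner opposite W is at (-50.100, -36.700). A1 meets TQ tangentially, so UQ is at right angles to TQ and the tangent condition forces UK to be normal to KJ, with radius 6.6, so the center U sits 6.6 in from both sides at U = (-43.500, -30.100). Then |WU| = |U − W| = 52.899.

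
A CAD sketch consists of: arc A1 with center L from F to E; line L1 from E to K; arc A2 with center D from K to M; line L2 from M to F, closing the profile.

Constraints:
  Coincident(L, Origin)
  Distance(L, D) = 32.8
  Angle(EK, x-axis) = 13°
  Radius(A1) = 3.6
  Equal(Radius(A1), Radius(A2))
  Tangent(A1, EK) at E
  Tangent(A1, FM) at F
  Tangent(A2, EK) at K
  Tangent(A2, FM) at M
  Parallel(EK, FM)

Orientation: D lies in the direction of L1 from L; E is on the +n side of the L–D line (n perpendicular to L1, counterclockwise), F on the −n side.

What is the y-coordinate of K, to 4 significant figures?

10.89

The slot axis is L1's direction at 13.0°, so u = (cos 13.0°, sin 13.0°) = (0.9744, 0.2250) and n = (−sin 13.0°, cos 13.0°) = (-0.2250, 0.9744). L is at the origin and D lies 32.8 along u from L, so D = 32.8·u = (31.96, 7.378). Tangency of A1 to both parallel lines with radius 3.6 puts E and F at L ± 3.6·n: E = (-0.8098, 3.508), F = (0.8098, -3.508). Equal radii place K and M the same way about D: K = D + 3.6·n = (31.15, 10.89), M = D − 3.6·n = (32.77, 3.871). So K.y = 10.89.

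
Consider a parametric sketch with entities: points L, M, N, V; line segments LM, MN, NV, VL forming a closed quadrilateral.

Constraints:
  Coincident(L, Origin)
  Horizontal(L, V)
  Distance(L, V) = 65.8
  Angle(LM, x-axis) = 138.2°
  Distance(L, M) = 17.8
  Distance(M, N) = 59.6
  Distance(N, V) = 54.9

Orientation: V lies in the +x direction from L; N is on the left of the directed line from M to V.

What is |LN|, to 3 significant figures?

58.1

L is at the origin; LV is horizontal with |LV| = 65.8 and V in +x, so V = (65.8, 0). LM runs at 138.2° with |LM| = 17.8, so M = (-13.3, 11.9). N is determined by |MN| = 59.6 and |NV| = 54.9 together: it lies at the intersection of circle(M, 59.6) and circle(V, 54.9). With |MV| = 80.0, the foot of the radical line on MV is 43.3 from M and the perpendicular offset is √(59.6² − 43.3²) = 40.9. Taking the left-of-MV solution: N = (35.7, 45.9).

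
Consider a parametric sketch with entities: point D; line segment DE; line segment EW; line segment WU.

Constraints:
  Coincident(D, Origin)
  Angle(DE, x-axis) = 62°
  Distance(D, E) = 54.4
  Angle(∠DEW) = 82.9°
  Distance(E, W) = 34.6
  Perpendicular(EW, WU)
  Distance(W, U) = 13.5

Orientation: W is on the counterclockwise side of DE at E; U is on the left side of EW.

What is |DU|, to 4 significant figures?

49.15

D is at the origin; DE runs at 62.0° with length 54.4, so E = 54.4·(cos 62.0°, sin 62.0°) = (25.54, 48.03). ∠DEW = 82.9°, so EW runs at 62.0° + (180° − 82.9°) = 159.1° from the x-axis; with |EW| = 34.6, W = E + 34.6·(cos 159.1°, sin 159.1°) = (-6.784, 60.38). EW is perpendicular to WU; with |WU| = 13.5 on the left of EW, U = W + 13.5·(-0.3567, -0.9342) = (-11.60, 47.76). Then |DU| = |U − D| = 49.15.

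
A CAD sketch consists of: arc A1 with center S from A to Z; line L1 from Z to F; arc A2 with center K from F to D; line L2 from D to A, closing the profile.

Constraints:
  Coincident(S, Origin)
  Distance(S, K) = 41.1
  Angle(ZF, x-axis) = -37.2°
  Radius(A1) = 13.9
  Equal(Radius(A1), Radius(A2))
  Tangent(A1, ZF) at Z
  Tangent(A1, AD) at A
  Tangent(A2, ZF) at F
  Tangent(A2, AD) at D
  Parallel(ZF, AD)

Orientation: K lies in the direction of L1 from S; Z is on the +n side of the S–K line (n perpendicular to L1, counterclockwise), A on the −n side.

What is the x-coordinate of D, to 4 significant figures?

24.33

Tangency of A1 to both parallel lines with radius 13.9 puts Z and A at S ± 13.9·n: Z = (8.404, 11.07), A = (-8.404, -11.07). Equal radii place F and D the same way about K: F = K + 13.9·n = (41.14, -13.78), D = K − 13.9·n = (24.33, -35.92). So D.x = 24.33.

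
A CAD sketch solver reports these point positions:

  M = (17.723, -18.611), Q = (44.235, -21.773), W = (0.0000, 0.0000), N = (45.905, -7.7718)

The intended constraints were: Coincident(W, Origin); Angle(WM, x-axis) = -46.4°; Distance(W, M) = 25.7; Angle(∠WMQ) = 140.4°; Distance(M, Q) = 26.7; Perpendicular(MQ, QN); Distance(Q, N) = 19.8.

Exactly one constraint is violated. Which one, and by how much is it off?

Distance(Q, N) = 19.8 — off by 5.70.

W = (0.00, 0.00) ✓; WM at -46.40° ✓; |WM| = 25.70 ✓; ∠WMQ = 140.4° ✓; |MQ| = 26.70 ✓; ∠(MQ, QN) = 90.00° ✓; |QN| = 14.10 ✗.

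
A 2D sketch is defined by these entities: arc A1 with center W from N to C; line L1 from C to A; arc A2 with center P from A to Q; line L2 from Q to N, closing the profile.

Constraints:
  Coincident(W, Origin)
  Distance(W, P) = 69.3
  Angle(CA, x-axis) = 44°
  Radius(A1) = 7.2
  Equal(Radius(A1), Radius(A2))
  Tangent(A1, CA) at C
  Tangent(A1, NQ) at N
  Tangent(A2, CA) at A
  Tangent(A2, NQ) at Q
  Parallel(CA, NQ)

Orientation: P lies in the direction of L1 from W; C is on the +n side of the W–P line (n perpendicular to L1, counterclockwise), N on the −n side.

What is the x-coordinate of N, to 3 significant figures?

5.00

W is at the origin and P lies 69.3 along u from W, so P = 69.3·u = (49.9, 48.1). Tangency of A1 to both parallel lines with radius 7.2 puts C and N at W ± 7.2·n: C = (-5.00, 5.18), N = (5.00, -5.18). So N.x = 5.00.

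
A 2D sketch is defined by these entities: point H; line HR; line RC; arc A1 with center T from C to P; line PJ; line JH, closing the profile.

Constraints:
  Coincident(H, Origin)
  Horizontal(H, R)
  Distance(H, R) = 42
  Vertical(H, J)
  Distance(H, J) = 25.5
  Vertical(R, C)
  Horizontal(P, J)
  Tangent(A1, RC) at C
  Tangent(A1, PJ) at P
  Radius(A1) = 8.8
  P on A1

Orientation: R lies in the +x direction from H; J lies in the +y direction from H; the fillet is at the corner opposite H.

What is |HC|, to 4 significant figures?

45.20

H is at the origin; HR is horizontal with |HR| = 42.0 and R on the +x side, so R = (42.00, 0.000). HJ is vertical with |HJ| = 25.5 and J on the +y side, so J = (0.000, 25.50). The virtual corner opposite H is at (42.00, 25.50). Tangency of A1 to RC means the radius TC is perpendicular to RC and tangency of A1 to PJ means the radius TP is perpendicular to PJ, with radius 8.8, so the center T sits 8.8 in from both sides at T = (33.20, 16.70). That places the tangent points at C = (42.00, 16.70) on RC and P = (33.20, 25.50) on PJ. Then |HC| = |C − H| = 45.20.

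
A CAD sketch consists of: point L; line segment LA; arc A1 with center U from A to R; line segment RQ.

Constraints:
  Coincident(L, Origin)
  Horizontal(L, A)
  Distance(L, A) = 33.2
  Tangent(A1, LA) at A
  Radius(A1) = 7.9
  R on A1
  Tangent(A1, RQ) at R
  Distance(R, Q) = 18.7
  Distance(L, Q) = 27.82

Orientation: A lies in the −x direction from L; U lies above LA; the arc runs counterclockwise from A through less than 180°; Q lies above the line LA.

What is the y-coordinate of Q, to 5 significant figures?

21.273

Checks: |UA| = 7.900 ✓; |UR| = 7.900 ✓; ∠(UR, RQ) = 90.00° ✓; |RQ| = 18.70 ✓; |LQ| = 27.82 ✓.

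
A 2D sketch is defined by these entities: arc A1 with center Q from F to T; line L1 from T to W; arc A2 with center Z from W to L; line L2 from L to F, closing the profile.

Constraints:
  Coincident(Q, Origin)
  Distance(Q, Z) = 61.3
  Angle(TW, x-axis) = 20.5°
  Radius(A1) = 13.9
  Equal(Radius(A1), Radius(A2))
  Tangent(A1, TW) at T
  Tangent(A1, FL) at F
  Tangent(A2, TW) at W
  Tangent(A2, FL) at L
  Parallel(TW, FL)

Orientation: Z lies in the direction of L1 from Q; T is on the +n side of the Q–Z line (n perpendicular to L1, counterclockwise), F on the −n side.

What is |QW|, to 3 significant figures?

62.9

The slot axis is L1's direction at 20.5°, so u = (cos 20.5°, sin 20.5°) = (0.937, 0.350) and n = (−sin 20.5°, cos 20.5°) = (-0.350, 0.937). Q is at the origin and Z lies 61.3 along u from Q, so Z = 61.3·u = (57.4, 21.5). Tangency of A1 to both parallel lines with radius 13.9 puts T and F at Q ± 13.9·n: T = (-4.87, 13.0), F = (4.87, -13.0). Equal radii place W and L the same way about Z: W = Z + 13.9·n = (52.6, 34.5), L = Z − 13.9·n = (62.3, 8.45). Then |QW| = |W − Q| = 62.9.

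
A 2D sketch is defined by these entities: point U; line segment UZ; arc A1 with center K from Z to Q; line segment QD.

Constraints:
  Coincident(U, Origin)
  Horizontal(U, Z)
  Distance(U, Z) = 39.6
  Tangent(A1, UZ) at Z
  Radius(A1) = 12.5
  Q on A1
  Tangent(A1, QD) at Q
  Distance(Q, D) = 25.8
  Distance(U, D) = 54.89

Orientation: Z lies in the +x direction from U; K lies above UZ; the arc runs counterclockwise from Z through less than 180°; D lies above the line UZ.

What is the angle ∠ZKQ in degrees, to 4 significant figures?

122.1°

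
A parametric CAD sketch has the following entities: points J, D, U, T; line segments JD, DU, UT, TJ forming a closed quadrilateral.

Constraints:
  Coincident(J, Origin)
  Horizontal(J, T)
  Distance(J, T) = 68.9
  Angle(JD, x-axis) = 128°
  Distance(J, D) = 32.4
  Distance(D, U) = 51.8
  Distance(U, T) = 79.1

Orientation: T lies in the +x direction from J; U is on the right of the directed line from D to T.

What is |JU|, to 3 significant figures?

25.3

Checks: |DU| = 51.80 ✓; |UT| = 79.10 ✓.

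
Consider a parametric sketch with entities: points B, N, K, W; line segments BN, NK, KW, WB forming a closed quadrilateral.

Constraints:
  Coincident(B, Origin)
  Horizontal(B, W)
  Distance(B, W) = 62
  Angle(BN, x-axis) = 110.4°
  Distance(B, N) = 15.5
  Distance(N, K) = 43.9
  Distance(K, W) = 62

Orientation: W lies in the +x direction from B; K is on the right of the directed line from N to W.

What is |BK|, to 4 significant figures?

28.48

Checks: |NK| = 43.90 ✓; |KW| = 62.00 ✓.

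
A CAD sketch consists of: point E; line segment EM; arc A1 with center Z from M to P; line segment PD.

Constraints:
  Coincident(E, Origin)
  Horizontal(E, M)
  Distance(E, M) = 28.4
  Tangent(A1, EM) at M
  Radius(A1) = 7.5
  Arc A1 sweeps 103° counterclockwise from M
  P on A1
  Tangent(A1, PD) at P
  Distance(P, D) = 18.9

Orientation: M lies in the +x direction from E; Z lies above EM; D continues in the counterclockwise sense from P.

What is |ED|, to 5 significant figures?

41.850

On A1, M sits at bearing -90° from Z; a 103° counterclockwise sweep puts P at bearing 13°, so P = Z + 7.5·(cos 13°, sin 13°) = (35.708, 9.1871). Tangency of A1 to PD means the radius ZP is perpendicular to PD, so PD runs along (−sin 13°, cos 13°); with |PD| = 18.9, D = (31.456, 27.603). Then |ED| = |D − E| = 41.850.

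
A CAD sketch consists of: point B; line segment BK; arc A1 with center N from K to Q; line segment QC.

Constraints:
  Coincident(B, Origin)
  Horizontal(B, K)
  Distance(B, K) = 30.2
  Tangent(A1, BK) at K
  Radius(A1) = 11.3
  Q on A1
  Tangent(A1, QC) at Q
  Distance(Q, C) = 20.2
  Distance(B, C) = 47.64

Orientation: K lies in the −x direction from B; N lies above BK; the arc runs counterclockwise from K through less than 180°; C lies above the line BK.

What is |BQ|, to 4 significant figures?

27.75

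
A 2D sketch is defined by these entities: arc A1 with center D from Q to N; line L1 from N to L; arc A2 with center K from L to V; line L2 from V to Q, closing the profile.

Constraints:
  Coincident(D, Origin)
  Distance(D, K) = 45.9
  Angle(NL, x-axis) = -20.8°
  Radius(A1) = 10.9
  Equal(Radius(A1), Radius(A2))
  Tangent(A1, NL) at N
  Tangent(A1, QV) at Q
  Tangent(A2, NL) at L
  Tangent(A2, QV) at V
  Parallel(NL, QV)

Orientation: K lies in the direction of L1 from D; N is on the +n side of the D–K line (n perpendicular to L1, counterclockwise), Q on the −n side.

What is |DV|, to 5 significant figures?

47.176

The slot axis is L1's direction at -20.8°, so u = (cos -20.8°, sin -20.8°) = (0.93483, -0.35511) and n = (−sin -20.8°, cos -20.8°) = (0.35511, 0.93483). D is at the origin and K lies 45.9 along u from D, so K = 45.9·u = (42.908, -16.299). Tangency of A1 to both parallel lines with radius 10.9 puts N and Q at D ± 10.9·n: N = (3.8707, 10.190), Q = (-3.8707, -10.190). Equal radii place L and V the same way about K: L = K + 10.9·n = (46.779, -6.1098), V = K − 10.9·n = (39.038, -26.489). Then |DV| = |V − D| = 47.176.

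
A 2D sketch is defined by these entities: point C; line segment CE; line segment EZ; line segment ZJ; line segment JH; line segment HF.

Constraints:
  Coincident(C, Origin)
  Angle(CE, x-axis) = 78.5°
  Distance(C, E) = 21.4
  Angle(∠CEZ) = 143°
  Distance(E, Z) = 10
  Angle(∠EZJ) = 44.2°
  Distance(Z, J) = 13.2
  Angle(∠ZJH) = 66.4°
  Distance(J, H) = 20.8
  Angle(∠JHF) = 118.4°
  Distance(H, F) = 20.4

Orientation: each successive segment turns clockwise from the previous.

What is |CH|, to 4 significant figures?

25.34

C is at the origin; CE runs at 78.5° with length 21.4, so E = (4.266, 20.97). ∠CEZ = 143.0° gives EZ at 41.50° from the x-axis; with |EZ| = 10.0, Z = (11.76, 27.60). ∠EZJ = 44.2° gives ZJ at -94.30° from the x-axis; with |ZJ| = 13.2, J = (10.77, 14.43). ∠ZJH = 66.4° gives JH at 152.1° from the x-axis; with |JH| = 20.8, H = (-7.616, 24.17). Then |CH| = |H − C| = 25.34.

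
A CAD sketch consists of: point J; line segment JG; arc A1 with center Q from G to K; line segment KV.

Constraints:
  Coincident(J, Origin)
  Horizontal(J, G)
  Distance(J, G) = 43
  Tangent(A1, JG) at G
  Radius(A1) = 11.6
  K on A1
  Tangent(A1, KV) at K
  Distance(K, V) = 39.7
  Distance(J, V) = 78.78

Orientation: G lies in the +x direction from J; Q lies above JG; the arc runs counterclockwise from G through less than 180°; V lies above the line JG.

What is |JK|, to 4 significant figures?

55.15

J is at the origin; JG is horizontal with |JG| = 43.0 and G on the +x side, so G = (43.00, 0.000). A1 meets JG tangentially, so QG is at right angles to JG, so Q = G + (0, 11.6) = (43.00, 11.60). Since QK ⟂ KV (tangency), |QV| = √(11.6² + 39.7²) = 41.36 regardless of where K sits on A1. So V lies on both circle(J, 78.78) and circle(Q, 41.36); the above-JG intersection is V = (62.35, 48.16). K is the foot of the tangent from V: K = (54.36, 9.267).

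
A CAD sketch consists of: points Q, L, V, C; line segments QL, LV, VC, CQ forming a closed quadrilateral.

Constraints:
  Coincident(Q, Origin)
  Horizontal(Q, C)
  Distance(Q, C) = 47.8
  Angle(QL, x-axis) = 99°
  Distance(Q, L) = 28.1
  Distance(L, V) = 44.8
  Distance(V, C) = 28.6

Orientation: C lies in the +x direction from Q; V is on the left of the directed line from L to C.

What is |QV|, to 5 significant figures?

48.946

Q is at the origin; QC is horizontal with |QC| = 47.8 and C in +x, so C = (47.8, 0). QL runs at 99.0° with |QL| = 28.1, so L = (-4.3958, 27.754). V is determined by |LV| = 44.8 and |VC| = 28.6 together: it lies at the intersection of circle(L, 44.8) and circle(C, 28.6). With |LC| = 59.116, the foot of the radical line on LC is 39.615 from L and the perpendicular offset is √(44.8² − 39.615²) = 20.921. Taking the left-of-LC solution: V = (40.404, 27.627).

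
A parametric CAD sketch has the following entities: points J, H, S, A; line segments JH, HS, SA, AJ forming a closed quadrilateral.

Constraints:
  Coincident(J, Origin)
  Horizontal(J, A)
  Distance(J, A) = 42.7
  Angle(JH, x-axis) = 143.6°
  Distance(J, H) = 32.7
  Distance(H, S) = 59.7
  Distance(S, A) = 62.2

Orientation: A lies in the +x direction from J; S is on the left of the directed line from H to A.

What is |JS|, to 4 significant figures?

60.90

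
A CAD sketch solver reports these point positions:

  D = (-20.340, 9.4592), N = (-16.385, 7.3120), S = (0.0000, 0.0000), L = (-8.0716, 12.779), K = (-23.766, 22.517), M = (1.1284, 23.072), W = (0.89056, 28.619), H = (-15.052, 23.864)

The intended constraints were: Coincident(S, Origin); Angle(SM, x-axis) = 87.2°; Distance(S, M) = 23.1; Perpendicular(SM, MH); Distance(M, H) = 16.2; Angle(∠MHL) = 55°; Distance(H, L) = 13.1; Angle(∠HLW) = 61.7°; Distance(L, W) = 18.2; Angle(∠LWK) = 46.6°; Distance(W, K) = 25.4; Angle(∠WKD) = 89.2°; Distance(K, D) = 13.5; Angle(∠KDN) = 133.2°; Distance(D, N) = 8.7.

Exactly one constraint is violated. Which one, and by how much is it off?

Distance(D, N) = 8.7 — off by 4.20.

S = (0.00, 0.00) ✓; SM at 87.20° ✓; |SM| = 23.10 ✓; ∠(SM, MH) = 90.00° ✓; |MH| = 16.20 ✓; ∠MHL = 55.00° ✓; |HL| = 13.10 ✓; ∠HLW = 61.70° ✓; |LW| = 18.20 ✓; ∠LWK = 46.60° ✓; |WK| = 25.40 ✓; ∠WKD = 89.20° ✓; |KD| = 13.50 ✓; ∠KDN = 133.2° ✓; |DN| = 4.500 ✗.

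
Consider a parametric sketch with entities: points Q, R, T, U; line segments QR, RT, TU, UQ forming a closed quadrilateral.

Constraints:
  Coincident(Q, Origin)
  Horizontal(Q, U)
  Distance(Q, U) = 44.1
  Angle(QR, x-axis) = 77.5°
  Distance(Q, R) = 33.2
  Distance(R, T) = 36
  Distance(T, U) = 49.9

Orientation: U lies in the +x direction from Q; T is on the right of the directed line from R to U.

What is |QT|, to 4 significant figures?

5.903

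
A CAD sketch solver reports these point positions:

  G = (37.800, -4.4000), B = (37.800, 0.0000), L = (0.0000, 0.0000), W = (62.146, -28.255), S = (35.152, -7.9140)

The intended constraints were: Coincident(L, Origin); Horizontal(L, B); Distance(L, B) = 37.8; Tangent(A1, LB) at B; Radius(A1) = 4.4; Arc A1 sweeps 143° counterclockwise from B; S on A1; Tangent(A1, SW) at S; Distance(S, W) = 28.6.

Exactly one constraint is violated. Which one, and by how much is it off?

Distance(S, W) = 28.6 — off by 5.20.

L = (0.00, 0.00) ✓; L.y = 0.00, B.y = 0.00 ✓; |LB| = 37.80 ✓; ∠(GB, BL) = 90.00° ✓; |GB| = 4.400 ✓; bearing(G→S) − bearing(G→B) = 143.0° ✓; |GS| = 4.400 ✓; ∠(GS, SW) = 90.00° ✓; |SW| = 33.80 ✗.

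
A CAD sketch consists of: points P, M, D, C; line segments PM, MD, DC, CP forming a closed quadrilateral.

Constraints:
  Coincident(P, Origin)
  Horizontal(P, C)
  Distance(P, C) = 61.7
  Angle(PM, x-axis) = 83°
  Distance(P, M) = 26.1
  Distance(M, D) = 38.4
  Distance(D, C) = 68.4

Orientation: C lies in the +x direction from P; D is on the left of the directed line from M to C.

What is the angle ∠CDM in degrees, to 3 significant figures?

66.9°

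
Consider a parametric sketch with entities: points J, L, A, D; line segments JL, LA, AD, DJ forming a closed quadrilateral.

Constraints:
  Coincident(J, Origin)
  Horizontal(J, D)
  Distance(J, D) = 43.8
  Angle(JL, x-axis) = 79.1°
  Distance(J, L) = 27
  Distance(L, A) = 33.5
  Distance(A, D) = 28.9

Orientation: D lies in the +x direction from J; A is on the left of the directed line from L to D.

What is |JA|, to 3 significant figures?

47.9

Checks: JL at 79.10° ✓; |LA| = 33.50 ✓; |AD| = 28.90 ✓.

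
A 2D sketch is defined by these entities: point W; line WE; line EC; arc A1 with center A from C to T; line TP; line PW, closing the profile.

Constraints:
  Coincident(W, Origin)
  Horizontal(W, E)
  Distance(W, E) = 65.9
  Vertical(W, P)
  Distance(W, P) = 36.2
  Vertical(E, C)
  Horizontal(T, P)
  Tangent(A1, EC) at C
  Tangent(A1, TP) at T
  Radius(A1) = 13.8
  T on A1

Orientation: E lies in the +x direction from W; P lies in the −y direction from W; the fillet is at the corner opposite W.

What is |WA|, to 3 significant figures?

56.7

W is at the origin; W and E share the same y with |WE| = 65.9 and E on the +x side, so E = (65.9, 0.00). WP is vertical with |WP| = 36.2 and P on the −y side, so P = (0.00, -36.2). The virtual corner opposite W is at (65.9, -36.2). A1 meets EC tangentially, so AC is at right angles to EC and tangency of A1 to TP means the radius AT is perpendicular to TP, with radius 13.8, so the center A sits 13.8 in from both sides at A = (52.1, -22.4). Then |WA| = |A − W| = 56.7.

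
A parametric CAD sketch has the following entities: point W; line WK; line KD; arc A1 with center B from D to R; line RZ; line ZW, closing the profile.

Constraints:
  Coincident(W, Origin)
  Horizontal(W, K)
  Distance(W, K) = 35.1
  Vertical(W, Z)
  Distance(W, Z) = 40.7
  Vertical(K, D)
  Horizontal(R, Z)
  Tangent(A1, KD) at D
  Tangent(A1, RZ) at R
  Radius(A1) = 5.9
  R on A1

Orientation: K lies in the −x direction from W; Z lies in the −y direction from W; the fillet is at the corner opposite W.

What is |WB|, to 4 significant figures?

45.43

W is at the origin; W and K share the same y with |WK| = 35.1 and K on the −x side, so K = (-35.10, 0.000). WZ is vertical with |WZ| = 40.7 and Z on the −y side, so Z = (0.000, -40.70). The virtual corner opposite W is at (-35.10, -40.70). A1 meets KD tangentially, so BD is at right angles to KD and since A1 is tangent to RZ there, BR ⟂ RZ, with radius 5.9, so the center B sits 5.9 in from both sides at B = (-29.20, -34.80). Then |WB| = |B − W| = 45.43.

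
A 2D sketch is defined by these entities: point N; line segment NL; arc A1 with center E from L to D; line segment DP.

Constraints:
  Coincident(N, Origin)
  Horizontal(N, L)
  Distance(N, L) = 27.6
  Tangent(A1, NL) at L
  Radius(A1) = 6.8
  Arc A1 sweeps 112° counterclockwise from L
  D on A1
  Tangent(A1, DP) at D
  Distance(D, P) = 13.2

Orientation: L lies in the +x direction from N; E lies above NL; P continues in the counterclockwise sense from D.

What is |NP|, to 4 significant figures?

36.12

N is at the origin; NL is horizontal with |NL| = 27.6 and L on the +x side, so L = (27.60, 0.000). The tangent condition forces EL to be normal to NL, so E = L + (0, 6.8) = (27.60, 6.800). On A1, L sits at bearing -90° from E; a 112° counterclockwise sweep puts D at bearing 22°, so D = E + 6.8·(cos 22°, sin 22°) = (33.90, 9.347). A1 meets DP tangentially, so ED is at right angles to DP, so DP runs along (−sin 22°, cos 22°); with |DP| = 13.2, P = (28.96, 21.59). Then |NP| = |P − N| = 36.12.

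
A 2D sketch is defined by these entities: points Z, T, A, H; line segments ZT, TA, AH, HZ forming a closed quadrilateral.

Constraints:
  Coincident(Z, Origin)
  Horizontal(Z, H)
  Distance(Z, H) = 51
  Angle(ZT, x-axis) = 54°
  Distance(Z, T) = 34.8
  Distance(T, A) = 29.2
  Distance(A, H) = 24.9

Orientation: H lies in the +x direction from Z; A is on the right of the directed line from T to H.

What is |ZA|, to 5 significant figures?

26.110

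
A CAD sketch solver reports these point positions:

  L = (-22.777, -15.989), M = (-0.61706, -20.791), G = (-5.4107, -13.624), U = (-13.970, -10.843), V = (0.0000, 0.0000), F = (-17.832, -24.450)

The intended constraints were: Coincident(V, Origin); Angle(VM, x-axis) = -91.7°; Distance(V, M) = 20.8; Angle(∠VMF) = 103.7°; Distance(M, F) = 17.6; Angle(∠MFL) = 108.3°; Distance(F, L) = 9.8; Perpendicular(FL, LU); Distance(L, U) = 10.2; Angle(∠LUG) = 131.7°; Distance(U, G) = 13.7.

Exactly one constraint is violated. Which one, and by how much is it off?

Distance(U, G) = 13.7 — off by 4.70.

V = (0.00, 0.00) ✓; VM at -91.70° ✓; |VM| = 20.80 ✓; ∠VMF = 103.7° ✓; |MF| = 17.60 ✓; ∠MFL = 108.3° ✓; |FL| = 9.800 ✓; ∠(FL, LU) = 90.01° ✓; |LU| = 10.20 ✓; ∠LUG = 131.7° ✓; |UG| = 9.000 ✗.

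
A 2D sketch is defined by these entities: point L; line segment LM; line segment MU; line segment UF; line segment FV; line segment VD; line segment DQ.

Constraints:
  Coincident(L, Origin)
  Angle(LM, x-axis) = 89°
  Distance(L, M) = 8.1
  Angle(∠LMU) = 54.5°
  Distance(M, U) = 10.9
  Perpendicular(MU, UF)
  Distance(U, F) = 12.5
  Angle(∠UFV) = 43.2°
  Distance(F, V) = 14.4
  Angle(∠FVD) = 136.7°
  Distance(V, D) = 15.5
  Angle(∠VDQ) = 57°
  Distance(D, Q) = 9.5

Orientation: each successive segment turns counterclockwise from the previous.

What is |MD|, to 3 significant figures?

13.5

∠UFV = 43.2° gives FV at 81.3° from the x-axis; with |FV| = 14.4, V = (0.417, 5.86). ∠FVD = 136.7° gives VD at 125° from the x-axis; with |VD| = 15.5, D = (-8.38, 18.6). Then |MD| = |D − M| = 13.5.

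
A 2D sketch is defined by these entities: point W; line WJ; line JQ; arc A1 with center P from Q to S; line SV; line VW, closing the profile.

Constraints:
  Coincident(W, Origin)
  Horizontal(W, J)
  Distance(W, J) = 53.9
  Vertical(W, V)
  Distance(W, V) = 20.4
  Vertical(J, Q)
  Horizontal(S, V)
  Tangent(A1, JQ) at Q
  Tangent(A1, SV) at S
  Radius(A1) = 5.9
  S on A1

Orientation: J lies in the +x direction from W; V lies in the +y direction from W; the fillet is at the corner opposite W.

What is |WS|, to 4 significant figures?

52.16

W is at the origin; W and J share the same y with |WJ| = 53.9 and J on the +x side, so J = (53.90, 0.000). W and V share the same x with |WV| = 20.4 and V on the +y side, so V = (0.000, 20.40). The virtual corner opposite W is at (53.90, 20.40). The tangent condition forces PQ to be normal to JQ and the tangent condition forces PS to be normal to SV, with radius 5.9, so the center P sits 5.9 in from both sides at P = (48.00, 14.50). That places the tangent points at Q = (53.90, 14.50) on JQ and S = (48.00, 20.40) on SV. Then |WS| = |S − W| = 52.16.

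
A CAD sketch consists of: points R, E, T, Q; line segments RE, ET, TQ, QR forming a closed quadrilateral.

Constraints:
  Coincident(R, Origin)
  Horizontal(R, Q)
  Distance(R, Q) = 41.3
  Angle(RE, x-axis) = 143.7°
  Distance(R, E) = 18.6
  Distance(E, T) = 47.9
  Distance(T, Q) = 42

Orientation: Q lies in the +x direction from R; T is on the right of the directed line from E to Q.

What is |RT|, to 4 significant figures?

31.21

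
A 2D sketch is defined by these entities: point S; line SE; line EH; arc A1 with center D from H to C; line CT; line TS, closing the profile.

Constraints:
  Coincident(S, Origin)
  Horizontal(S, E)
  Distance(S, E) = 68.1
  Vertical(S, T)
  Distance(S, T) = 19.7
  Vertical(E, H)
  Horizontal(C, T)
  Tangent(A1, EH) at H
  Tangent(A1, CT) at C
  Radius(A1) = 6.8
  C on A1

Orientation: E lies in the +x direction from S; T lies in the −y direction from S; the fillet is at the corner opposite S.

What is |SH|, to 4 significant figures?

69.31

S is at the origin; SE is horizontal with |SE| = 68.1 and E on the +x side, so E = (68.10, 0.000). ST is vertical with |ST| = 19.7 and T on the −y side, so T = (0.000, -19.70). The virtual corner opposite S is at (68.10, -19.70). Tangency of A1 to EH means the radius DH is perpendicular to EH and since A1 is tangent to CT there, DC ⟂ CT, with radius 6.8, so the center D sits 6.8 in from both sides at D = (61.30, -12.90). That places the tangent points at H = (68.10, -12.90) on EH and C = (61.30, -19.70) on CT. Then |SH| = |H − S| = 69.31.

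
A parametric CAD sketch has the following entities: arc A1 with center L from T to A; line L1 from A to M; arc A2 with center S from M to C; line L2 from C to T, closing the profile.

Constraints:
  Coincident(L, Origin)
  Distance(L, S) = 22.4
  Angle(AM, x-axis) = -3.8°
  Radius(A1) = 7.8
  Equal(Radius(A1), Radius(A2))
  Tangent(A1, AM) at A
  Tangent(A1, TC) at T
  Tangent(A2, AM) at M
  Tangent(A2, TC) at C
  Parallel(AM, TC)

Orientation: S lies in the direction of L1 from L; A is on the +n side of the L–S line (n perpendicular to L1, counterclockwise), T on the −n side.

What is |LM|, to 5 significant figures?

23.719

Tangency of A1 to both parallel lines with radius 7.8 puts A and T at L ± 7.8·n: A = (0.51694, 7.7829), T = (-0.51694, -7.7829). Equal radii place M and C the same way about S: M = S + 7.8·n = (22.868, 6.2983), C = S − 7.8·n = (21.834, -9.2674). Then |LM| = |M − L| = 23.719.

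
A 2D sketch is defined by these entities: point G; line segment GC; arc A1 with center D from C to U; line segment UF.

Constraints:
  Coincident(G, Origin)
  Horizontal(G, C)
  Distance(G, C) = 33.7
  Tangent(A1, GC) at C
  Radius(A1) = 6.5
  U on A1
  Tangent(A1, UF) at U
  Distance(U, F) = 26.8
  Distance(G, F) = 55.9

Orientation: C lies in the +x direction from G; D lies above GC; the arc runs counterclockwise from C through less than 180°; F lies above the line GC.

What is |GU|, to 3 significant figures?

40.3

Checks: |DU| = 6.500 ✓; ∠(DU, UF) = 90.00° ✓; |UF| = 26.80 ✓; |GF| = 55.90 ✓.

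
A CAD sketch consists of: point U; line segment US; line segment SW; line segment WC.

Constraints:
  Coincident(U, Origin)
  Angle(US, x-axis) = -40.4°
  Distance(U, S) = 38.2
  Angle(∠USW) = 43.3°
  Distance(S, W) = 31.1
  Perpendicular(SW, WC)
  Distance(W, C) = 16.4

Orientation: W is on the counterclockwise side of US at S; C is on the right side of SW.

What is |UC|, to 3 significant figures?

42.7

∠USW = 43.3°, so SW runs at -40.4° + (180° − 43.3°) = 96.3° from the x-axis; with |SW| = 31.1, W = S + 31.1·(cos 96.3°, sin 96.3°) = (25.7, 6.15). SW is perpendicular to WC; with |WC| = 16.4 on the right of SW, C = W + 16.4·(0.994, 0.110) = (42.0, 7.95). Then |UC| = |C − U| = 42.7.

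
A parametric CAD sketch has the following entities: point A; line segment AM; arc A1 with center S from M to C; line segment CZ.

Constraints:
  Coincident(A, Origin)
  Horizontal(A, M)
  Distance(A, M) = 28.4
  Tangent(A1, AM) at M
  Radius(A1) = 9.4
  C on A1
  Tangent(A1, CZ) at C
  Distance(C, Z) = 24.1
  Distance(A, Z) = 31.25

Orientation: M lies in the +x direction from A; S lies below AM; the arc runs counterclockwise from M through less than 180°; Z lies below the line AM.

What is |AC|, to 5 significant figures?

20.517

A is at the origin; A and M share the same y with |AM| = 28.4 and M on the +x side, so M = (28.400, 0.0000). A1 meets AM tangentially, so SM is at right angles to AM, so S = M + (0, -9.4) = (28.400, -9.4000). Since SC ⟂ CZ (tangency), |SZ| = √(9.4² + 24.1²) = 25.868 regardless of where C sits on A1. So Z lies on both circle(A, 31.25) and circle(S, 25.868); the below-AM intersection is Z = (11.558, -29.034). C is the foot of the tangent from Z: C = (19.529, -6.2908).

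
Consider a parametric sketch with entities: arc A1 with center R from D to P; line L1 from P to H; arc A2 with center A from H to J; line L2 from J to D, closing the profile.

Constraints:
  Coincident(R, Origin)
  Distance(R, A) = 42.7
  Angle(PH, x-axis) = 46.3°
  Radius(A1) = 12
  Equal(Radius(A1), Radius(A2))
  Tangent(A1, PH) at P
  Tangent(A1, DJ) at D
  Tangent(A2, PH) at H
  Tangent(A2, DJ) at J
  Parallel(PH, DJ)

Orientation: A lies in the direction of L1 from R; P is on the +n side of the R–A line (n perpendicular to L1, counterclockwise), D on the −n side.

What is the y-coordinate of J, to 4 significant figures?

22.58

The slot axis is L1's direction at 46.3°, so u = (cos 46.3°, sin 46.3°) = (0.6909, 0.7230) and n = (−sin 46.3°, cos 46.3°) = (-0.7230, 0.6909). R is at the origin and A lies 42.7 along u from R, so A = 42.7·u = (29.50, 30.87). Tangency of A1 to both parallel lines with radius 12.0 puts P and D at R ± 12.0·n: P = (-8.676, 8.291), D = (8.676, -8.291). Equal radii place H and J the same way about A: H = A + 12.0·n = (20.83, 39.16), J = A − 12.0·n = (38.18, 22.58). So J.y = 22.58.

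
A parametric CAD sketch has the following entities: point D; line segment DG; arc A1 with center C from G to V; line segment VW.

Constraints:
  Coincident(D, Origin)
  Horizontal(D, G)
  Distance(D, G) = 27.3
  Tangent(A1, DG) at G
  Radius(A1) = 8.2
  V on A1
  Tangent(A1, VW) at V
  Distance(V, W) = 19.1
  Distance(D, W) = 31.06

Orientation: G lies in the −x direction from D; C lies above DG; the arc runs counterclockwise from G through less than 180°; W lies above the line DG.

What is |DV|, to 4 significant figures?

20.46

D is at the origin; DG is horizontal with |DG| = 27.3 and G on the −x side, so G = (-27.30, 0.000). The tangent condition forces CG to be normal to DG, so C = G + (0, 8.2) = (-27.30, 8.200). Since CV ⟂ VW (tangency), |CW| = √(8.2² + 19.1²) = 20.79 regardless of where V sits on A1. So W lies on both circle(D, 31.06) and circle(C, 20.79); the above-DG intersection is W = (-16.79, 26.13). V is the foot of the tangent from W: V = (-19.16, 7.180).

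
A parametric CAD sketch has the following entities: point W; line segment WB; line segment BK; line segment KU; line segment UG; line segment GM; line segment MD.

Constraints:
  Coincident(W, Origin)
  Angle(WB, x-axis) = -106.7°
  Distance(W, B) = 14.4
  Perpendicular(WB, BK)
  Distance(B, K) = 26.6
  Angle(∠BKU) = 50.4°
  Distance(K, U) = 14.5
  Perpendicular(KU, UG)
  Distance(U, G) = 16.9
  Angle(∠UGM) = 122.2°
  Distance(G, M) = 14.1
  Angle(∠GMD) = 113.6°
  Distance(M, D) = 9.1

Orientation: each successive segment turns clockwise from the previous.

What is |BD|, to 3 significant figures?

21.9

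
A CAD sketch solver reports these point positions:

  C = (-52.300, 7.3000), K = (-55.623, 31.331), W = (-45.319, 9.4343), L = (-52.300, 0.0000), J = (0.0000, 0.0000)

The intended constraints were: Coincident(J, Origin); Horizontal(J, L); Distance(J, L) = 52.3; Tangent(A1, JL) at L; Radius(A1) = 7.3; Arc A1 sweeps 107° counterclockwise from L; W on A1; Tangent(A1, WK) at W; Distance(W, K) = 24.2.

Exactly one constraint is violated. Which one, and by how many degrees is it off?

Tangent(A1, WK) at W — off by 8.20°.

J = (0.00, 0.00) ✓; J.y = 0.00, L.y = 0.00 ✓; |JL| = 52.30 ✓; ∠(CL, LJ) = 90.00° ✓; |CL| = 7.300 ✓; bearing(C→W) − bearing(C→L) = 107.0° ✓; |CW| = 7.300 ✓; ∠(CW, WK) = 81.80° ✗; |WK| = 24.20 ✓.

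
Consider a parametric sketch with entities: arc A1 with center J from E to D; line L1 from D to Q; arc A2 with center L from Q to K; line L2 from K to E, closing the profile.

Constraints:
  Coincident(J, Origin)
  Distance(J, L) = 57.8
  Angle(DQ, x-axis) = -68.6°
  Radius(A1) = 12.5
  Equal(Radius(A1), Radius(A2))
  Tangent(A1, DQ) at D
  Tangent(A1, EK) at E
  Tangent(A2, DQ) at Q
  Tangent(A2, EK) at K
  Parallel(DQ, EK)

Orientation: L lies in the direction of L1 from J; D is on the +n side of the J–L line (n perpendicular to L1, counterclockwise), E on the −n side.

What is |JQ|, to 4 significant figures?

59.14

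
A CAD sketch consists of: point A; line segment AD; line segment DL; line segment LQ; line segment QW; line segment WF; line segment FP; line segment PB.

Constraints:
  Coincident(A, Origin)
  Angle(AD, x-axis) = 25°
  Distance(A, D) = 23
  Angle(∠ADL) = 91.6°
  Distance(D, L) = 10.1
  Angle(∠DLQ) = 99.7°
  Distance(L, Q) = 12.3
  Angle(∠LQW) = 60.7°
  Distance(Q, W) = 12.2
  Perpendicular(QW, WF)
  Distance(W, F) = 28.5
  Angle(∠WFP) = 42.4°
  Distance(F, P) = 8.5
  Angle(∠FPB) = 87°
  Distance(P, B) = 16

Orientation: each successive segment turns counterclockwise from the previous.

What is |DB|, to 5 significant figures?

5.7655

A is at the origin; AD runs at 25.0° with length 23.0, so D = (20.845, 9.7202). ∠ADL = 91.6° gives DL at 113.40° from the x-axis; with |DL| = 10.1, L = (16.834, 18.990). ∠DLQ = 99.7° gives LQ at -166.30° from the x-axis; with |LQ| = 12.3, Q = (4.8838, 16.076). ∠LQW = 60.7° gives QW at -47.000° from the x-axis; with |QW| = 12.2, W = (13.204, 7.1539). The perpendicularity gives WF at right angles to QW, so WF runs at 43.000°; with |WF| = 28.5, F = (34.048, 26.591). ∠WFP = 42.4° gives FP at -179.40° from the x-axis; with |FP| = 8.5, P = (25.548, 26.502). ∠FPB = 87.0° gives PB at -86.400° from the x-axis; with |PB| = 16.0, B = (26.553, 10.533). Then |DB| = |B − D| = 5.7655.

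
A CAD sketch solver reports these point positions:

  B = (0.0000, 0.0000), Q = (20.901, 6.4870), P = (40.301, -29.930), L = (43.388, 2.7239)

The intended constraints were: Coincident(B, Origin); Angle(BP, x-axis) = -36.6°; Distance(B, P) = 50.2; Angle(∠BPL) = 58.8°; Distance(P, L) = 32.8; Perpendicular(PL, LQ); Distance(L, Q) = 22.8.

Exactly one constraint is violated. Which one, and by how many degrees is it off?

Perpendicular(PL, LQ) — off by 4.10°.

B = (0.00, 0.00) ✓; BP at -36.60° ✓; |BP| = 50.20 ✓; ∠BPL = 58.80° ✓; |PL| = 32.80 ✓; ∠(PL, LQ) = 85.90° ✗; |LQ| = 22.80 ✓.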